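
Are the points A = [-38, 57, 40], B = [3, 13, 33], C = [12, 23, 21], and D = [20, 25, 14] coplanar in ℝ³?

Yes

A normal to the plane through A, B, C is n = AB × AC = (598, 429, 806).
The plane has equation n·P = 33969. For D: n·D = 33969.
Equal, so D lies in the plane and all four are coplanar.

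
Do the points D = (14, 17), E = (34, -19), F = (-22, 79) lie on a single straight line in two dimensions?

No

DE = (20, -36), DF = (-36, 62).
det[DE; DF] = (20)(62) − (-36)(-36) = -56.
The determinant is nonzero, so they are not collinear.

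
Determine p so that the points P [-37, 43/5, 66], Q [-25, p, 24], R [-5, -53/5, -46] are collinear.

7/5

Direction PR = (32, -96/5, -112). From the x-coordinate of Q, the parameter along the line is τ = (-25 − (-37))/32 = 3/8.
Then p = 43/5 + 3/8·(-96/5) = 7/5.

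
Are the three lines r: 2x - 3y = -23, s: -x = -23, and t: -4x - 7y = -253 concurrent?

Intersecting r and s: solving the 2×2 system gives (x, y) = (23, 23).
Substitute into t: (-4)(23) + (-7)(23) = -253.
This equals -253, so (23, 23) lies on all three lines and they are concurrent.

Yes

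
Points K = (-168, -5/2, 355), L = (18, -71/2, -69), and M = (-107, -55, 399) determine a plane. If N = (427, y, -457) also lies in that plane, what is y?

A normal to the plane is n = KL × KM = (-23712, -34048, -7752).
N lies in the plane iff n · KN = 0.
This gives (-34048)y + (-7899136) = 0, so y = -232.

-232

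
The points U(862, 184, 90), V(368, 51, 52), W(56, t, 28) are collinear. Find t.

-33

Direction UV = (-494, -133, -38). From the x-coordinate of W, the parameter along the line is τ = (56 − 862)/(-494) = 31/19.
Then t = 184 + 31/19·(-133) = -33.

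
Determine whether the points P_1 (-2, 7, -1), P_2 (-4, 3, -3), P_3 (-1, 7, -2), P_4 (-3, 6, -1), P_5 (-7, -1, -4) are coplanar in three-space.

The plane through P_1, P_2, P_3 has normal n = P_1P_2 × P_1P_3 = (4, -4, 4) and equation n·P = -40.
Checking the remaining points: n·P_4 = -40, n·P_5 = -40.
All equal -40, so all 5 points lie in one plane.

Yes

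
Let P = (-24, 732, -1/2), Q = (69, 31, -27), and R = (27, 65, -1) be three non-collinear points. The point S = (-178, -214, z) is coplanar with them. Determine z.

148

A normal to the plane is n = PQ × PR = (-17325, -1305, -26280).
S lies in the plane iff n · PS = 0.
This gives (-26280)z + (3889440) = 0, so z = 148.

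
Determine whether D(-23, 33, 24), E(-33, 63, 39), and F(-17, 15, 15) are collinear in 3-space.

Yes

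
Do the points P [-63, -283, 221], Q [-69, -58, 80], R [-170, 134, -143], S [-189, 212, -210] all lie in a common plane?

With P as base: PQ = (-6, 225, -141), PR = (-107, 417, -364), PS = (-126, 495, -431).
PR × PS = (453, -253, -423).
PQ · (PR × PS) = 0.
The scalar triple product vanishes, so the four points are coplanar.

Yes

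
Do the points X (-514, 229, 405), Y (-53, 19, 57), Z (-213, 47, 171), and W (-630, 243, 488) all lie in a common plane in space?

No

With X as base: XY = (461, -210, -348), XZ = (301, -182, -234), XW = (-116, 14, 83).
XZ × XW = (-11830, 2161, -16898).
XY · (XZ × XW) = -26936.
Since -26936 ≠ 0, the four points are not coplanar.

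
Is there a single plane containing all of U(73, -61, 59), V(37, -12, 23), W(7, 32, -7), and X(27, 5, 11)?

The four points are coplanar iff the 3×3 determinant with rows UV, UW, UX is zero.
Rows: (-36, 49, -36), (-66, 93, -66), (-46, 66, -48).
Expanding along the first row: (-36)(-108) − (49)(132) + (-36)(-78) = 228.
Nonzero ⇒ not coplanar.

No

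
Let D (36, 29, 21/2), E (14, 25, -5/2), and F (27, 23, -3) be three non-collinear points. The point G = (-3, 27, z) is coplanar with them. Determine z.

-3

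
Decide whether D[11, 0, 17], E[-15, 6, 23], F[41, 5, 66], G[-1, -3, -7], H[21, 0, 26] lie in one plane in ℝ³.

No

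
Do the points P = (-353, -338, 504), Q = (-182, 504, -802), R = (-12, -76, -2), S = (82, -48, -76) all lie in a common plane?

Yes

A normal to the plane through P, Q, R is n = PQ × PR = (-83880, -358820, -242320).
The plane has equation n·X = 28761520. For S: n·S = 28761520.
Equal, so S lies in the plane and all four are coplanar.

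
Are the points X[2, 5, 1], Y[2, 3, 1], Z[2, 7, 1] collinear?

Yes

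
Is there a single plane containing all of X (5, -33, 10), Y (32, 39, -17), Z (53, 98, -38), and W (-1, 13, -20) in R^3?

No

With X as base: XY = (27, 72, -27), XZ = (48, 131, -48), XW = (-6, 46, -30).
XZ × XW = (-1722, 1728, 2994).
XY · (XZ × XW) = -2916.
Since -2916 ≠ 0, the four points are not coplanar.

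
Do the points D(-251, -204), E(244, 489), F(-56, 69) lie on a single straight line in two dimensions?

DE = (495, 693), DF = (195, 273).
Checking proportionality: DF = 13/33·DE, so the vectors are parallel and the points are collinear.

Yes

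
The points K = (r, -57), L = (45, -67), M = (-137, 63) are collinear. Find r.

31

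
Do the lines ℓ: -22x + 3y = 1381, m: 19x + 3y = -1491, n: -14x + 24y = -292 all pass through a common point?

No

Intersecting ℓ and m: solving the 2×2 system gives (x, y) = (-2872/41, -6563/123).
Substitute into n: (-14)(-2872/41) + (24)(-6563/123) = -12296/41.
But n requires -292 ≠ -12296/41, so the three lines have no common point.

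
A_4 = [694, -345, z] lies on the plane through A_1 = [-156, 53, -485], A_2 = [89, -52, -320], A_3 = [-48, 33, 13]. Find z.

-458

The plane through A_1, A_2, A_3 has equation −48990x − 104190y + 6440z = -1003030.
Substituting A_4: (6440)z + (1946490) = -1003030, so z = -458.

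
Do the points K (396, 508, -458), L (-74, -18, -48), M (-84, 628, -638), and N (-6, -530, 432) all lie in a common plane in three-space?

No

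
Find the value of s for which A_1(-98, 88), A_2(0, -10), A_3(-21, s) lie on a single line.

11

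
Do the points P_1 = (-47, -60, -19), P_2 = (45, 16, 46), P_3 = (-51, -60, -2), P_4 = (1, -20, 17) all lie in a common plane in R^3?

Yes

A normal to the plane through P_1, P_2, P_3 is n = P_1P_2 × P_1P_3 = (1292, -1824, 304).
The plane has equation n·P = 42940. For P_4: n·P_4 = 42940.
Equal, so P_4 lies in the plane and all four are coplanar.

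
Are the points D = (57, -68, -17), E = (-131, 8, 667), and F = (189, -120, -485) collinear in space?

No

DE = (-188, 76, 684), DF = (132, -52, -468).
Comparing components 3 and 1: (684)(132) − (-188)(-468) = 2304 ≠ 0, so DE and DF are not parallel and the points are not collinear.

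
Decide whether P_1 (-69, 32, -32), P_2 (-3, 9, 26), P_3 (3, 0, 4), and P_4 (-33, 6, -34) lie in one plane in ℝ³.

A normal to the plane through P_1, P_2, P_3 is n = P_1P_2 × P_1P_3 = (1028, 1800, -456).
The plane has equation n·P = 1260. For P_4: n·P_4 = -7620.
-7620 ≠ 1260, so P_4 is off the plane.

No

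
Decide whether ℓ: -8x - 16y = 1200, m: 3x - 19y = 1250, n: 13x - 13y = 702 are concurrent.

Yes

Lines aᵢx + bᵢy = cᵢ with pairwise distinct directions are concurrent exactly when det[aᵢ bᵢ cᵢ] = 0.
Here the determinant is 0.
It vanishes, so the lines are concurrent at (-14, -68).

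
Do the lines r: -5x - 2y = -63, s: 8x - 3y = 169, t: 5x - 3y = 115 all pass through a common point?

Intersecting r and s: solving the 2×2 system gives (x, y) = (17, -11).
Substitute into t: (5)(17) + (-3)(-11) = 118.
But t requires 115 ≠ 118, so the three lines have no common point.

No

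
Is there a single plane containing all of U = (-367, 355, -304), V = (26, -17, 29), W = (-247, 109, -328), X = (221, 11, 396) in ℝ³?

The four points are coplanar iff the 3×3 determinant with rows UV, UW, UX is zero.
Rows: (393, -372, 333), (120, -246, -24), (588, -344, 700).
Expanding along the first row: (393)(-180456) − (-372)(98112) + (333)(103368) = 0.
Zero determinant ⇒ coplanar.

Yes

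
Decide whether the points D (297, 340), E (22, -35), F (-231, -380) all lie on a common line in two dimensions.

DE = (-275, -375), DF = (-528, -720).
Checking proportionality: DF = 48/25·DE, so the vectors are parallel and the points are collinear.

Yes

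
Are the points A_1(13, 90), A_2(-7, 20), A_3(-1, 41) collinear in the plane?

A_1A_2 = (-20, -70), A_1A_3 = (-14, -49).
Twice the signed area of △A_1A_2A_3 is (-20)(-49) − (-70)(-14) = 0.
The triangle is degenerate (zero area), so the points are collinear.

Yes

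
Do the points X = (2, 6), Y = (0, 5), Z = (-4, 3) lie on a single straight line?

Yes

XY = (-2, -1), XZ = (-6, -3).
Twice the signed area of △XYZ is (-2)(-3) − (-1)(-6) = 0.
The triangle is degenerate (zero area), so the points are collinear.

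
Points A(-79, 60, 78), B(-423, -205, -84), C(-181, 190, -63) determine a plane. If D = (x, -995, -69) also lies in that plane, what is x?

Coplanarity requires AB · (AC × AD) = 0.
AB = (-344, -265, -162), AC = (-102, 130, -141); the triple product is linear in x with coefficient 58425 and constant term 48901725.
Setting it to zero: x = -837.

-837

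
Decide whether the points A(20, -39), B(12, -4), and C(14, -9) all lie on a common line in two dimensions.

No

AB = (-8, 35), AC = (-6, 30).
If collinear, AC would be a scalar multiple of AB. But (-8)·(30) ≠ (35)·(-6) (difference -30), so they are not parallel; the points are not collinear.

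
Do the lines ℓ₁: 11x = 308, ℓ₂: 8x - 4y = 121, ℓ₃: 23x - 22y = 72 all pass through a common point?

No

Intersecting ℓ₁ and ℓ₂: solving the 2×2 system gives (x, y) = (28, 103/4).
Substitute into ℓ₃: (23)(28) + (-22)(103/4) = 155/2.
But ℓ₃ requires 72 ≠ 155/2, so the three lines have no common point.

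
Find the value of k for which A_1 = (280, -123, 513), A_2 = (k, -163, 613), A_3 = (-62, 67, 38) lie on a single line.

Direction A_1A_3 = (-342, 190, -475). From the y-coordinate of A_2, the parameter along the line is τ = (-163 − (-123))/190 = -4/19.
Then k = 280 + (-4/19)·(-342) = 352.

352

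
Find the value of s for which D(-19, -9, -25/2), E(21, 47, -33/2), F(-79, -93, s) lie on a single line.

Direction DE = (40, 56, -4). From the x-coordinate of F, the parameter along the line is τ = (-79 − (-19))/40 = -3/2.
Then s = (-25/2) + (-3/2)·(-4) = -13/2.

-13/2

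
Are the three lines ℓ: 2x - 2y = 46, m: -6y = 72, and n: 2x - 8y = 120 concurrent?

Intersecting ℓ and m: solving the 2×2 system gives (x, y) = (11, -12).
Substitute into n: (2)(11) + (-8)(-12) = 118.
But n requires 120 ≠ 118, so the three lines have no common point.

No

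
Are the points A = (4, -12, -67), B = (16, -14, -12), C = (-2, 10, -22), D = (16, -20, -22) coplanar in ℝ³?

No

With A as base: AB = (12, -2, 55), AC = (-6, 22, 45), AD = (12, -8, 45).
AC × AD = (1350, 810, -216).
AB · (AC × AD) = 2700.
Since 2700 ≠ 0, the four points are not coplanar.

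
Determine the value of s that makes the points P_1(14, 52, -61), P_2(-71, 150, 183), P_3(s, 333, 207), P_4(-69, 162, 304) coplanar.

-577/2

Normal to plane P_1P_2P_4: n = (8930, 10773, -1216); plane equation n·P = 759392.
Requiring n·P_3 = 759392: (8930)s + (3335697) = 759392.
So s = -577/2.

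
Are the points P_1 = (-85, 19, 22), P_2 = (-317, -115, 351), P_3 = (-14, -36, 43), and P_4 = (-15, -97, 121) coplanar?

The four points are coplanar iff the 3×3 determinant with rows P_1P_2, P_1P_3, P_1P_4 is zero.
Rows: (-232, -134, 329), (71, -55, 21), (70, -116, 99).
Expanding along the first row: (-232)(-3009) − (-134)(5559) + (329)(-4386) = 0.
Zero determinant ⇒ coplanar.

Yes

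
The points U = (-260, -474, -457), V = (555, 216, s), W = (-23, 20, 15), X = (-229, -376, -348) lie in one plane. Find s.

The points are coplanar iff UV · (UW × UX) = 0.
Expanding, this is linear in s: (7912)s + (2072944) = 0.
So s = -262.

-262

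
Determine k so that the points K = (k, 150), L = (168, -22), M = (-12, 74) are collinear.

-309/2

Collinearity: (K − L) must be parallel to (M − L) = (-180, 96).
Cross-multiplying the components: (k − 168)·(96) = (172)·(-180).
Solving gives k = -309/2.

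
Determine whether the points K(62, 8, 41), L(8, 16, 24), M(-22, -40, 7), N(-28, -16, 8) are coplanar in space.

Yes

A normal to the plane through K, L, M is n = KL × KM = (-1088, -408, 3264).
The plane has equation n·P = 63104. For N: n·N = 63104.
Equal, so N lies in the plane and all four are coplanar.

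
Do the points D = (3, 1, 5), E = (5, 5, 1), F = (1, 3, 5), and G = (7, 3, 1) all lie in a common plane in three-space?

Yes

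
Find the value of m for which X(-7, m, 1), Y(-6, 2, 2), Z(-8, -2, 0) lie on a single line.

Collinearity requires XY × XZ = 0; each component is linear in m.
The x-component gives (2)m + (0) = 0, so m = 0.
The remaining components then also vanish.

0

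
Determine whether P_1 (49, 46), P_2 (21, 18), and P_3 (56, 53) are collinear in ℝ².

P_1P_2 = (-28, -28), P_1P_3 = (7, 7).
det[P_1P_2; P_1P_3] = (-28)(7) − (-28)(7) = 0.
The determinant is zero, so the points are collinear.

Yes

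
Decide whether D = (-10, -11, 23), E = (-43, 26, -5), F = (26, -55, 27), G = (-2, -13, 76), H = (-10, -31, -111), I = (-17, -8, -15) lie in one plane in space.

The plane through D, E, F has normal n = DE × DF = (-1084, -876, 120) and equation n·P = 23236.
Checking the remaining points: n·G = 22676, n·H = 24676, n·I = 23636.
Since n·G = 22676 ≠ 23236, G is off the plane and the points are not all coplanar.

No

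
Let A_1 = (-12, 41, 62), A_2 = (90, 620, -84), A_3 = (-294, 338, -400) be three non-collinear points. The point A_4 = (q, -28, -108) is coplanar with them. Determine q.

-186

A normal to the plane is n = A_1A_2 × A_1A_3 = (-224136, 88296, 193572).
A_4 lies in the plane iff n · A_1A_4 = 0.
This gives (-224136)q + (-41689296) = 0, so q = -186.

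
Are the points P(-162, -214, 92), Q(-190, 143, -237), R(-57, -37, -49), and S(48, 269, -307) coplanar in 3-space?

With P as base: PQ = (-28, 357, -329), PR = (105, 177, -141), PS = (210, 483, -399).
PR × PS = (-2520, 12285, 13545).
PQ · (PR × PS) = 0.
The scalar triple product vanishes, so the four points are coplanar.

Yes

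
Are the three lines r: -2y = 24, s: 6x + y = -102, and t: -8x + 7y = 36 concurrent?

Yes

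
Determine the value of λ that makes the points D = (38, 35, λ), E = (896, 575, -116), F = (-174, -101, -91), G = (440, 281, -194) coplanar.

-65

Coplanarity ⇔ det[DE; DF; DG] = 0.
Expanding, this is linear in λ: (-6324)λ + (-411060) = 0.
So λ = -65.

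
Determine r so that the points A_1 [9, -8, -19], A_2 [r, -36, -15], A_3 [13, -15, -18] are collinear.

25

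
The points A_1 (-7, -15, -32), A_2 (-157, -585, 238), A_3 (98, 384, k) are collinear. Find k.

-221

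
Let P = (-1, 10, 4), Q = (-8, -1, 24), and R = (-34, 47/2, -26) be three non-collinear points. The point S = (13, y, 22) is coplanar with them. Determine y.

3/2

A normal to the plane is n = PQ × PR = (60, -870, -915/2).
S lies in the plane iff n · PS = 0.
This gives (-870)y + (1305) = 0, so y = 3/2.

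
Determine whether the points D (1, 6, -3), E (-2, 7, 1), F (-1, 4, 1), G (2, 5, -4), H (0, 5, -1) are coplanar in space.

The plane through D, E, F has normal n = DE × DF = (12, 4, 8) and equation n·P = 12.
Checking the remaining points: n·G = 12, n·H = 12.
All equal 12, so all 5 points lie in one plane.

Yes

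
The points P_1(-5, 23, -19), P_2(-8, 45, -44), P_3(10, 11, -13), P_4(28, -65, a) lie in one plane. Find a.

Normal to plane P_1P_2P_3: n = (-168, -357, -294); plane equation n·P = -1785.
Requiring n·P_4 = -1785: (-294)a + (18501) = -1785.
So a = 69.

69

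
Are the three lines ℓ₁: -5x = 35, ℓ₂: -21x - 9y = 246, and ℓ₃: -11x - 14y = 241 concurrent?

Intersecting ℓ₁ and ℓ₂: solving the 2×2 system gives (x, y) = (-7, -11).
Substitute into ℓ₃: (-11)(-7) + (-14)(-11) = 231.
But ℓ₃ requires 241 ≠ 231, so the three lines have no common point.

No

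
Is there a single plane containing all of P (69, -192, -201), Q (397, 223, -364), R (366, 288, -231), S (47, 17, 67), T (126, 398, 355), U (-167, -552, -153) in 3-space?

The plane through P, Q, R has normal n = PQ × PR = (65790, -38571, 34185) and equation n·X = 5073957.
Checking the remaining points: n·S = 4726818, n·T = 5073957, n·U = 5073957.
Since n·S = 4726818 ≠ 5073957, S is off the plane and the points are not all coplanar.

No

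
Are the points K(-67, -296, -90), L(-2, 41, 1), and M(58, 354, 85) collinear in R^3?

KL = (65, 337, 91), KM = (125, 650, 175).
KL × KM = (-175, 0, 125).
The cross product is nonzero, so the points do not lie on one line.

No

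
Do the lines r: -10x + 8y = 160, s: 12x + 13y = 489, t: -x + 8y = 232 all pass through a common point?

No

The three lines meet at one point iff the augmented coefficient matrix [aᵢ bᵢ cᵢ] has rank < 3, i.e. its determinant vanishes.
Here the determinant is 216.
Nonzero, so no common point exists.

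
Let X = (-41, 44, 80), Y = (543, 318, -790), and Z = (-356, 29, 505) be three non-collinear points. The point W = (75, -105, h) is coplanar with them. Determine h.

A normal to the plane is n = XY × XZ = (103400, 25850, 77550).
W lies in the plane iff n · XW = 0.
This gives (77550)h + (1938750) = 0, so h = -25.

-25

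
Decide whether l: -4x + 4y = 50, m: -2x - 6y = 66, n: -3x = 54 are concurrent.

Lines aᵢx + bᵢy = cᵢ with pairwise distinct directions are concurrent exactly when det[aᵢ bᵢ cᵢ] = 0.
Here the determinant is 36.
Nonzero, so no common point exists.

No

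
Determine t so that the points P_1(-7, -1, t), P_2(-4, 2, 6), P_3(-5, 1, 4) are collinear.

0

Direction P_2P_3 = (-1, -1, -2). From the x-coordinate of P_1, the parameter along the line is τ = (-7 − (-4))/(-1) = 3.
Then t = 6 + 3·(-2) = 0.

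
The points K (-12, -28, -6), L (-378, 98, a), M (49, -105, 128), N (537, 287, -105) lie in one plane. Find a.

-375

The points are coplanar iff KL · (KM × KN) = 0.
Expanding, this is linear in a: (61488)a + (23058000) = 0.
So a = -375.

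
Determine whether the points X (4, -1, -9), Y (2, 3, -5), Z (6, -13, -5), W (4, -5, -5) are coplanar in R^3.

Yes

With X as base: XY = (-2, 4, 4), XZ = (2, -12, 4), XW = (0, -4, 4).
XZ × XW = (-32, -8, -8).
XY · (XZ × XW) = 0.
The scalar triple product vanishes, so the four points are coplanar.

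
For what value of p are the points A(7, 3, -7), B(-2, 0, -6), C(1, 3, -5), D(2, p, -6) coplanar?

Coplanarity ⇔ det[AB; AC; AD] = 0.
Expanding, this is linear in p: (12)p + (-24) = 0.
So p = 2.

2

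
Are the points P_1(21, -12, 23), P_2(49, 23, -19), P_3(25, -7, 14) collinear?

No

P_1P_2 = (28, 35, -42), P_1P_3 = (4, 5, -9).
Comparing components 2 and 3: (35)(-9) − (-42)(5) = -105 ≠ 0, so P_1P_2 and P_1P_3 are not parallel and the points are not collinear.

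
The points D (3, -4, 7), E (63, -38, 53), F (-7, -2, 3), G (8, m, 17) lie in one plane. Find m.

-13

Normal to plane DEF: n = (44, -220, -220); plane equation n·P = -528.
Requiring n·G = -528: (-220)m + (-3388) = -528.
So m = -13.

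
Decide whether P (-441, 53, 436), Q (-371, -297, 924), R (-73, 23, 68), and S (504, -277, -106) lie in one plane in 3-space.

With P as base: PQ = (70, -350, 488), PR = (368, -30, -368), PS = (945, -330, -542).
PR × PS = (-105180, -148304, -93090).
PQ · (PR × PS) = -884120.
Since -884120 ≠ 0, the four points are not coplanar.

No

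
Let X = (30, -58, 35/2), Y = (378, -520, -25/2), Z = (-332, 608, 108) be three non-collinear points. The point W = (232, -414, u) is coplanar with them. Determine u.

Coplanarity requires XY · (XZ × XW) = 0.
XY = (348, -462, -30), XZ = (-362, 666, 181/2); the triple product is linear in u with coefficient 64524 and constant term 1806672.
Setting it to zero: u = -28.

-28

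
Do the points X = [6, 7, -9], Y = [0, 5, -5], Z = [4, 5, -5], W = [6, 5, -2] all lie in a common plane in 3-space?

No

The four points are coplanar iff the 3×3 determinant with rows XY, XZ, XW is zero.
Rows: (-6, -2, 4), (-2, -2, 4), (0, -2, 7).
Expanding along the first row: (-6)(-6) − (-2)(-14) + (4)(4) = 24.
Nonzero ⇒ not coplanar.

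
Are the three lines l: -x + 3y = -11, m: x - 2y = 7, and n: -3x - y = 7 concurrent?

Yes

Intersecting l and m: solving the 2×2 system gives (x, y) = (-1, -4).
Substitute into n: (-3)(-1) + (-1)(-4) = 7.
This equals 7, so (-1, -4) lies on all three lines and they are concurrent.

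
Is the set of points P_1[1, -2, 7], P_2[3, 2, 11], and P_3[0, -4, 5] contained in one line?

P_1P_2 = (2, 4, 4), P_1P_3 = (-1, -2, -2).
P_1P_2 × P_1P_3 = (0, 0, 0).
The cross product vanishes, so the three points are collinear.

Yes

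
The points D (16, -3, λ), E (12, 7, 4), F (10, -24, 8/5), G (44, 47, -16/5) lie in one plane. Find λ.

Coplanarity ⇔ det[DE; DF; DG] = 0.
Expanding, this is linear in λ: (-912)λ + (7296/5) = 0.
So λ = 8/5.

8/5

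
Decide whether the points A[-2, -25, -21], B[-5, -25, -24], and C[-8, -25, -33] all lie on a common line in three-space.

No

AB = (-3, 0, -3), AC = (-6, 0, -12).
Comparing components 3 and 1: (-3)(-6) − (-3)(-12) = -18 ≠ 0, so AB and AC are not parallel and the points are not collinear.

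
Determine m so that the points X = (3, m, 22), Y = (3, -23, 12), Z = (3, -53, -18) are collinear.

Collinearity requires XY × XZ = 0; each component is linear in m.
The x-component gives (30)m + (390) = 0, so m = -13.
The remaining components then also vanish.

-13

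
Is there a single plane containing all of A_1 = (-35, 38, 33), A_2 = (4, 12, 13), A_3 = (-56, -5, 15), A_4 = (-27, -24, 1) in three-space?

No

A normal to the plane through A_1, A_2, A_3 is n = A_1A_2 × A_1A_3 = (-392, 1122, -2223).
The plane has equation n·P = -17003. For A_4: n·A_4 = -18567.
-18567 ≠ -17003, so A_4 is off the plane.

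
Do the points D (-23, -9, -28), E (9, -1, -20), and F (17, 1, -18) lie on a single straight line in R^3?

DE = (32, 8, 8), DF = (40, 10, 10).
Each component of DF is 5/4 times the corresponding component of DE, so DF = 5/4·DE and the points are collinear.

Yes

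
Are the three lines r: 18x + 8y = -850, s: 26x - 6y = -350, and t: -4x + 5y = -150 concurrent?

Yes

Intersecting r and s: solving the 2×2 system gives (x, y) = (-25, -50).
Substitute into t: (-4)(-25) + (5)(-50) = -150.
This equals -150, so (-25, -50) lies on all three lines and they are concurrent.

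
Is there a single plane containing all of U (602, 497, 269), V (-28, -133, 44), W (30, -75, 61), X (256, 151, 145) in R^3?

Yes

A normal to the plane through U, V, W is n = UV × UW = (2340, -2340, 0).
The plane has equation n·P = 245700. For X: n·X = 245700.
Equal, so X lies in the plane and all four are coplanar.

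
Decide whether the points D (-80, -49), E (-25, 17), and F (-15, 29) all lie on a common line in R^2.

Yes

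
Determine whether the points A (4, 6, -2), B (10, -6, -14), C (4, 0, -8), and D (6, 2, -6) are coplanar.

With A as base: AB = (6, -12, -12), AC = (0, -6, -6), AD = (2, -4, -4).
AC × AD = (0, -12, 12).
AB · (AC × AD) = 0.
The scalar triple product vanishes, so the four points are coplanar.

Yes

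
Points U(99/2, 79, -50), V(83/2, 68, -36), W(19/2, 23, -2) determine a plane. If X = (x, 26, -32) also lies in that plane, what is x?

25/2

The plane through U, V, W has equation 256x − 176y + 8z = -1632.
Substituting X: (256)x + (-4832) = -1632, so x = 25/2.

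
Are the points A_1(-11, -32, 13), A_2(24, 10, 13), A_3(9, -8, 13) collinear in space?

A_1A_2 = (35, 42, 0), A_1A_3 = (20, 24, 0).
Each component of A_1A_3 is 4/7 times the corresponding component of A_1A_2, so A_1A_3 = 4/7·A_1A_2 and the points are collinear.

Yes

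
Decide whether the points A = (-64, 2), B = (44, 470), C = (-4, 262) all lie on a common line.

Yes

AB = (108, 468), AC = (60, 260).
Checking proportionality: AC = 5/9·AB, so the vectors are parallel and the points are collinear.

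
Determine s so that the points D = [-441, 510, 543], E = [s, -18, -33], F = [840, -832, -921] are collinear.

Direction DF = (1281, -1342, -1464). From the y-coordinate of E, the parameter along the line is τ = (-18 − 510)/(-1342) = 24/61.
Then s = (-441) + 24/61·(1281) = 63.

63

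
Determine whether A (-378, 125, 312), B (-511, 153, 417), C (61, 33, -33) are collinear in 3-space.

No

AB = (-133, 28, 105), AC = (439, -92, -345).
Comparing components 3 and 1: (105)(439) − (-133)(-345) = 210 ≠ 0, so AB and AC are not parallel and the points are not collinear.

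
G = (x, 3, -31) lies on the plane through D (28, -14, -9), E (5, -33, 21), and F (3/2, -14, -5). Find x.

The plane through D, E, F has equation −76x − 703y − (1007/2)z = 24491/2.
Substituting G: (-76)x + (26999/2) = 24491/2, so x = 33/2.

33/2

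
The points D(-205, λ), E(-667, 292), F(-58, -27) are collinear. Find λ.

The three points are collinear iff det[DE; DF] = 0.
This determinant is linear in λ: (609)λ + (-30450) = 0, so λ = 50.

50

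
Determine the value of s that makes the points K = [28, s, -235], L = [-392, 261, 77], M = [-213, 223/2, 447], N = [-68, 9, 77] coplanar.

-57

Coplanarity ⇔ det[KL; KM; KN] = 0.
Expanding, this is linear in s: (-119880)s + (-6833160) = 0.
So s = -57.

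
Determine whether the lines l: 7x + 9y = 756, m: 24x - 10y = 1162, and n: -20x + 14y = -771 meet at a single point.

No

Intersecting l and m: solving the 2×2 system gives (x, y) = (63, 35).
Substitute into n: (-20)(63) + (14)(35) = -770.
But n requires -771 ≠ -770, so the three lines have no common point.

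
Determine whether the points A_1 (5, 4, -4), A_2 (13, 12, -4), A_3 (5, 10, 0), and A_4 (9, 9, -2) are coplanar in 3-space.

A normal to the plane through A_1, A_2, A_3 is n = A_1A_2 × A_1A_3 = (32, -32, 48).
The plane has equation n·P = -160. For A_4: n·A_4 = -96.
-96 ≠ -160, so A_4 is off the plane.

No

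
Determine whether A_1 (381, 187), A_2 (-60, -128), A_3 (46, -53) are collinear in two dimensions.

No

A_1A_2 = (-441, -315), A_1A_3 = (-335, -240).
If collinear, A_1A_3 would be a scalar multiple of A_1A_2. But (-441)·(-240) ≠ (-315)·(-335) (difference 315), so they are not parallel; the points are not collinear.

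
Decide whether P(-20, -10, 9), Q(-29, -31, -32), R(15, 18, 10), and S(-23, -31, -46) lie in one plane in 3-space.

With P as base: PQ = (-9, -21, -41), PR = (35, 28, 1), PS = (-3, -21, -55).
PR × PS = (-1519, 1922, -651).
PQ · (PR × PS) = 0.
The scalar triple product vanishes, so the four points are coplanar.

Yes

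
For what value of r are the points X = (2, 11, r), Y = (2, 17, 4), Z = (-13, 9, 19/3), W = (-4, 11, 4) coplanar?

Coplanarity ⇔ det[XY; XZ; XW] = 0.
Expanding, this is linear in r: (-42)r + (84) = 0.
So r = 2.

2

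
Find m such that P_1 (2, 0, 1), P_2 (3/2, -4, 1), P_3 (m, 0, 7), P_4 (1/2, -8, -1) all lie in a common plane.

7/2

The points are coplanar iff P_1P_2 · (P_1P_3 × P_1P_4) = 0.
Expanding, this is linear in m: (-8)m + (28) = 0.
So m = 7/2.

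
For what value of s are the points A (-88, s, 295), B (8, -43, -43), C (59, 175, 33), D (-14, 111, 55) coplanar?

459

The points are coplanar iff AB · (AC × AD) = 0.
Expanding, this is linear in s: (6670)s + (-3061530) = 0.
So s = 459.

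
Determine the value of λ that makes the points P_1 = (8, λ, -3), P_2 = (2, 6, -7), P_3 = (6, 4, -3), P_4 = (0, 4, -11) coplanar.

Coplanarity ⇔ det[P_1P_2; P_1P_3; P_1P_4] = 0.
Expanding, this is linear in λ: (-8)λ + (0) = 0.
So λ = 0.

0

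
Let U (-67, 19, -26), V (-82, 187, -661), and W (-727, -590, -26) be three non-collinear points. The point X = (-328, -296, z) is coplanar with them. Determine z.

Coplanarity requires UV · (UW × UX) = 0.
UV = (-15, 168, -635), UW = (-660, -609, 0); the triple product is linear in z with coefficient 120015 and constant term -27963495.
Setting it to zero: z = 233.

233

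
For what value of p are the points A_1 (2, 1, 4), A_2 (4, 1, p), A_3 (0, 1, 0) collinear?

8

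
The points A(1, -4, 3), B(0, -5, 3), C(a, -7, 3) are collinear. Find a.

Collinearity requires AB × AC = 0; each component is linear in a.
The z-component gives (1)a + (2) = 0, so a = -2.
The remaining components then also vanish.

-2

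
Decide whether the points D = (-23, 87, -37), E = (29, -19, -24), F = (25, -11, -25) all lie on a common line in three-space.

DE = (52, -106, 13), DF = (48, -98, 12).
Comparing components 2 and 3: (-106)(12) − (13)(-98) = 2 ≠ 0, so DE and DF are not parallel and the points are not collinear.

No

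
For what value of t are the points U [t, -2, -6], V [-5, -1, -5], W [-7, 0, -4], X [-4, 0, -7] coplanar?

-3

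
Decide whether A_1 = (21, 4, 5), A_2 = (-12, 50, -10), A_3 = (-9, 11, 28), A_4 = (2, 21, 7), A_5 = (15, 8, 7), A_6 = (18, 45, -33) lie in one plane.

The plane through A_1, A_2, A_3 has normal n = A_1A_2 × A_1A_3 = (1163, 1209, 1149) and equation n·P = 35004.
Checking the remaining points: n·A_4 = 35758, n·A_5 = 35160, n·A_6 = 37422.
Since n·A_4 = 35758 ≠ 35004, A_4 is off the plane and the points are not all coplanar.

No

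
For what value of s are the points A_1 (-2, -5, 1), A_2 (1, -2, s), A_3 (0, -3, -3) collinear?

-5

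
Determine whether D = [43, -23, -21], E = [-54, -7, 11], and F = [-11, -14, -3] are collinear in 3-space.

No

DE = (-97, 16, 32), DF = (-54, 9, 18).
DE × DF = (0, 18, -9).
The cross product is nonzero, so the points do not lie on one line.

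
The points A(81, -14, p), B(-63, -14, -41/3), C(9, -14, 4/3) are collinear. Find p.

49/3

Collinearity requires AB × AC = 0; each component is linear in p.
The y-component gives (-72)p + (1176) = 0, so p = 49/3.
The remaining components then also vanish.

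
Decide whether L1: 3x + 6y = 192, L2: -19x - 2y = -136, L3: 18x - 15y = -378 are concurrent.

Yes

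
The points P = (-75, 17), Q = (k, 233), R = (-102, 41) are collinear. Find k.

Collinearity: (Q − P) must be parallel to (R − P) = (-27, 24).
Cross-multiplying the components: (k − (-75))·(24) = (216)·(-27).
Solving gives k = -318.

-318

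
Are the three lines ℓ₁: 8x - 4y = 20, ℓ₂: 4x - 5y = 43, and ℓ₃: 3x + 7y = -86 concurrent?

Yes

Intersecting ℓ₁ and ℓ₂: solving the 2×2 system gives (x, y) = (-3, -11).
Substitute into ℓ₃: (3)(-3) + (7)(-11) = -86.
This equals -86, so (-3, -11) lies on all three lines and they are concurrent.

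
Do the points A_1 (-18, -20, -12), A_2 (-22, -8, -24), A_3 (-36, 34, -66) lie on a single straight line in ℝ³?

Yes

A_1A_2 = (-4, 12, -12), A_1A_3 = (-18, 54, -54).
Each component of A_1A_3 is 9/2 times the corresponding component of A_1A_2, so A_1A_3 = 9/2·A_1A_2 and the points are collinear.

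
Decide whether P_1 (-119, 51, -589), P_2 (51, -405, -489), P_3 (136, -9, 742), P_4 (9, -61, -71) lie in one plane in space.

With P_1 as base: P_1P_2 = (170, -456, 100), P_1P_3 = (255, -60, 1331), P_1P_4 = (128, -112, 518).
P_1P_3 × P_1P_4 = (117992, 38278, -20880).
P_1P_2 · (P_1P_3 × P_1P_4) = 515872.
Since 515872 ≠ 0, the four points are not coplanar.

No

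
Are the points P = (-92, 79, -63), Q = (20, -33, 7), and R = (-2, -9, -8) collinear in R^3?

No

PQ = (112, -112, 70), PR = (90, -88, 55).
Comparing components 3 and 1: (70)(90) − (112)(55) = 140 ≠ 0, so PQ and PR are not parallel and the points are not collinear.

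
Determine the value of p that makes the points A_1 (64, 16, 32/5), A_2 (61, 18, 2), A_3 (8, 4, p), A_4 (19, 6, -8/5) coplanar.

-21/5

The points are coplanar iff A_1A_2 · (A_1A_3 × A_1A_4) = 0.
Expanding, this is linear in p: (-120)p + (-504) = 0.
So p = -21/5.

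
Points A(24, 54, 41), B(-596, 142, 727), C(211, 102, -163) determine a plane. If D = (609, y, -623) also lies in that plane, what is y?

A normal to the plane is n = AB × AC = (-50880, 1802, -46216).
D lies in the plane iff n · AD = 0.
This gives (1802)y + (825316) = 0, so y = -458.

-458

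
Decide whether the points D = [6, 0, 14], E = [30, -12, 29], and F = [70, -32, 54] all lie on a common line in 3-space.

Yes

DE = (24, -12, 15), DF = (64, -32, 40).
DE × DF = (0, 0, 0).
The cross product vanishes, so the three points are collinear.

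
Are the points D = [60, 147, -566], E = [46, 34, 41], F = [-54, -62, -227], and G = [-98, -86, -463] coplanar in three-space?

Yes

With D as base: DE = (-14, -113, 607), DF = (-114, -209, 339), DG = (-158, -233, 103).
DF × DG = (57460, -41820, -6460).
DE · (DF × DG) = 0.
The scalar triple product vanishes, so the four points are coplanar.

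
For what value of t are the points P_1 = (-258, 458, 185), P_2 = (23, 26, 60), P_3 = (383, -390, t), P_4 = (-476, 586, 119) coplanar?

8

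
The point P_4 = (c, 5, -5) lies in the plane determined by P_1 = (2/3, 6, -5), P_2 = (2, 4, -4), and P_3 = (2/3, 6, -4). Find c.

A normal to the plane is n = P_1P_2 × P_1P_3 = (-2, -4/3, 0).
P_4 lies in the plane iff n · P_1P_4 = 0.
This gives (-2)c + (8/3) = 0, so c = 4/3.

4/3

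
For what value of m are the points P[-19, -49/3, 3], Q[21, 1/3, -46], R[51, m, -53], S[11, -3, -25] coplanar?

47/3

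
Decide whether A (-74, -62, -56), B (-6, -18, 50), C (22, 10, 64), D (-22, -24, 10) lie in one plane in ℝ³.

The four points are coplanar iff the 3×3 determinant with rows AB, AC, AD is zero.
Rows: (68, 44, 106), (96, 72, 120), (52, 38, 66).
Expanding along the first row: (68)(192) − (44)(96) + (106)(-96) = -1344.
Nonzero ⇒ not coplanar.

No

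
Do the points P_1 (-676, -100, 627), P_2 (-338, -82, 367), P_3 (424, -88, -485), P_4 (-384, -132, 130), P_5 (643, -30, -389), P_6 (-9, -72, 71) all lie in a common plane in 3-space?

The plane through P_1, P_2, P_3 has normal n = P_1P_2 × P_1P_3 = (-16896, 89856, -15744) and equation n·P = -7435392.
Checking the remaining points: n·P_4 = -7419648, n·P_5 = -7435392, n·P_6 = -7435392.
Since n·P_4 = -7419648 ≠ -7435392, P_4 is off the plane and the points are not all coplanar.

No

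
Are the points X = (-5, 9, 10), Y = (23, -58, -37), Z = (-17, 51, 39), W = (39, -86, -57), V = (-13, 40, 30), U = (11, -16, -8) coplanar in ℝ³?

The plane through X, Y, Z has normal n = XY × XZ = (31, -248, 372) and equation n·P = 1333.
Checking the remaining points: n·W = 1333, n·V = 837, n·U = 1333.
Since n·V = 837 ≠ 1333, V is off the plane and the points are not all coplanar.

No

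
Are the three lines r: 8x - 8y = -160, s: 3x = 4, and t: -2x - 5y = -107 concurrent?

Intersecting r and s: solving the 2×2 system gives (x, y) = (4/3, 64/3).
Substitute into t: (-2)(4/3) + (-5)(64/3) = -328/3.
But t requires -107 ≠ -328/3, so the three lines have no common point.

No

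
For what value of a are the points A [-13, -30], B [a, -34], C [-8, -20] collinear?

The three points are collinear iff det[AB; AC] = 0.
This determinant is linear in a: (10)a + (150) = 0, so a = -15.

-15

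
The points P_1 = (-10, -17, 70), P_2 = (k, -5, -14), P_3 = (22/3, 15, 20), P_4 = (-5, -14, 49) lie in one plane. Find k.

Coplanarity ⇔ det[P_1P_2; P_1P_3; P_1P_4] = 0.
Expanding, this is linear in k: (-522)k + (5220) = 0.
So k = 10.

10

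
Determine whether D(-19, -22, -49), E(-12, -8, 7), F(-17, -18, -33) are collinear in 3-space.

Yes

DE = (7, 14, 56), DF = (2, 4, 16).
DE × DF = (0, 0, 0).
The cross product vanishes, so the three points are collinear.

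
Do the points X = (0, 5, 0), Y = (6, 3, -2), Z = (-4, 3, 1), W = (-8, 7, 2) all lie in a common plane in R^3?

A normal to the plane through X, Y, Z is n = XY × XZ = (-6, 2, -20).
The plane has equation n·P = 10. For W: n·W = 22.
22 ≠ 10, so W is off the plane.

No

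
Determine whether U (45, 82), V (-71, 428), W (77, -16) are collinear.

UV = (-116, 346), UW = (32, -98).
If collinear, UW would be a scalar multiple of UV. But (-116)·(-98) ≠ (346)·(32) (difference 296), so they are not parallel; the points are not collinear.

No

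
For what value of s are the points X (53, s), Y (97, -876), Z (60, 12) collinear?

180

Collinearity: (X − Y) must be parallel to (Z − Y) = (-37, 888).
Cross-multiplying the components: (s − (-876))·(-37) = (-44)·(888).
Solving gives s = 180.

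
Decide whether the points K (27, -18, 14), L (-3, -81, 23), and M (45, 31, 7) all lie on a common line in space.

KL = (-30, -63, 9), KM = (18, 49, -7).
Comparing components 3 and 1: (9)(18) − (-30)(-7) = -48 ≠ 0, so KL and KM are not parallel and the points are not collinear.

No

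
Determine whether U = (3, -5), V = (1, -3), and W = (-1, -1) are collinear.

UV = (-2, 2), UW = (-4, 4).
det[UV; UW] = (-2)(4) − (2)(-4) = 0.
The determinant is zero, so the points are collinear.

Yes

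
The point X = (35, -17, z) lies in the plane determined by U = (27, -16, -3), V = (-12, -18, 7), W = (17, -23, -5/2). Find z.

Coplanarity requires UV · (UW × UX) = 0.
UV = (-39, -2, 10), UW = (-10, -7, 1/2); the triple product is linear in z with coefficient 253 and constant term 2783/2.
Setting it to zero: z = -11/2.

-11/2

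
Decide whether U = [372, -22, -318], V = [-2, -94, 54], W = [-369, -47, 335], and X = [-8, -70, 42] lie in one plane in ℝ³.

Yes

A normal to the plane through U, V, W is n = UV × UW = (-37716, -31430, -44002).
The plane has equation n·P = 653744. For X: n·X = 653744.
Equal, so X lies in the plane and all four are coplanar.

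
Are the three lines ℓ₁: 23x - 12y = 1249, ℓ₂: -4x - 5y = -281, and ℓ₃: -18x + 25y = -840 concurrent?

No

The three lines meet at one point iff the augmented coefficient matrix [aᵢ bᵢ cᵢ] has rank < 3, i.e. its determinant vanishes.
Here the determinant is 489.
Nonzero, so no common point exists.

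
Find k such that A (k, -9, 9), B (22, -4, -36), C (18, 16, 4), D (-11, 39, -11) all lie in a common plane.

45

The points are coplanar iff AB · (AC × AD) = 0.
Expanding, this is linear in k: (1220)k + (-54900) = 0.
So k = 45.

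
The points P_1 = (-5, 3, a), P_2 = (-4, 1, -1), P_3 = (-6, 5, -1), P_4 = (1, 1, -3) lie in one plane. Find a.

-1

The points are coplanar iff P_1P_2 · (P_1P_3 × P_1P_4) = 0.
Expanding, this is linear in a: (20)a + (20) = 0.
So a = -1.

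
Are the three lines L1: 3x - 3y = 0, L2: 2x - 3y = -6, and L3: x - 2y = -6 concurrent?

Yes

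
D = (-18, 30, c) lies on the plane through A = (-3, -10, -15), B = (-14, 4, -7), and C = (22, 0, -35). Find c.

A normal to the plane is n = AB × AC = (-360, -20, -460).
D lies in the plane iff n · AD = 0.
This gives (-460)c + (-2300) = 0, so c = -5.

-5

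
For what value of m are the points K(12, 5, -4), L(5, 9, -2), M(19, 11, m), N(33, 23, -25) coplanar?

-11

Coplanarity ⇔ det[KL; KM; KN] = 0.
Expanding, this is linear in m: (210)m + (2310) = 0.
So m = -11.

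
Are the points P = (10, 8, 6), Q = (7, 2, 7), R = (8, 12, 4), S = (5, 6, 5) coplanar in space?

A normal to the plane through P, Q, R is n = PQ × PR = (8, -8, -24).
The plane has equation n·X = -128. For S: n·S = -128.
Equal, so S lies in the plane and all four are coplanar.

Yes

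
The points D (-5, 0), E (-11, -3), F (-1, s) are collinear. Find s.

Collinearity: (F − D) must be parallel to (E − D) = (-6, -3).
Cross-multiplying the components: (s − 0)·(-6) = (4)·(-3).
Solving gives s = 2.

2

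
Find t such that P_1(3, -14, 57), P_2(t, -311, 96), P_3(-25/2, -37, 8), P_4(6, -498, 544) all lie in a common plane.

-103/2

Normal to plane P_1P_3P_4: n = (-34917, 14803/2, 7571); plane equation n·P = 223175.
Requiring n·P_2 = 223175: (-34917)t + (-3150101/2) = 223175.
So t = -103/2.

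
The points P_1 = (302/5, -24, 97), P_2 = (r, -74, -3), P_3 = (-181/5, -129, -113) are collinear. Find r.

Collinearity requires P_1P_2 × P_1P_3 = 0; each component is linear in r.
The y-component gives (210)r + (-3024) = 0, so r = 72/5.
The remaining components then also vanish.

72/5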